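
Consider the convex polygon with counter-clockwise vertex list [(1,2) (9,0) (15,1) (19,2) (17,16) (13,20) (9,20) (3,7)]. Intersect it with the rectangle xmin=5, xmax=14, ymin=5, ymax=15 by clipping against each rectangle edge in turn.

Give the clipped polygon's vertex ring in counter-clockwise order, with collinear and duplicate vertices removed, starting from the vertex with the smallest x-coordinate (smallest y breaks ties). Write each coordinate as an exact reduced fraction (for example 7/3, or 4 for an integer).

Clipped polygon: [(5,5) (14,5) (14,15) (87/13,15) (5,34/3)]

1. After x ≥ 5: [(5,1) (9,0) (15,1) (19,2) (17,16) (13,20) (9,20) (5,34/3)]
2. After x ≤ 14: [(5,1) (9,0) (14,5/6) (14,19) (13,20) (9,20) (5,34/3)]
3. After y ≥ 5: [(5,5) (14,5) (14,19) (13,20) (9,20) (5,34/3)]
4. After y ≤ 15: [(5,5) (14,5) (14,15) (87/13,15) (5,34/3)]
5. Canonical ring: [(5,5) (14,5) (14,15) (87/13,15) (5,34/3)]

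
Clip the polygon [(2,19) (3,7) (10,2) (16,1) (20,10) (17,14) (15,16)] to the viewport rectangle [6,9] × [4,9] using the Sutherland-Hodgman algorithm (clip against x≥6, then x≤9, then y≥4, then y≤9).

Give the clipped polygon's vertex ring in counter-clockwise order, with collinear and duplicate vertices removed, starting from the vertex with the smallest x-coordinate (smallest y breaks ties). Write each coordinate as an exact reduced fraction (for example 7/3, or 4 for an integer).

Clipped polygon: [(6,34/7) (36/5,4) (9,4) (9,9) (6,9)]

1. After x ≥ 6: [(6,235/13) (6,34/7) (10,2) (16,1) (20,10) (17,14) (15,16)]
2. After x ≤ 9: [(9,226/13) (6,235/13) (6,34/7) (9,19/7)]
3. After y ≥ 4: [(9,4) (9,226/13) (6,235/13) (6,34/7) (36/5,4)]
4. After y ≤ 9: [(9,4) (9,9) (6,9) (6,34/7) (36/5,4)]
5. Canonical ring: [(6,34/7) (36/5,4) (9,4) (9,9) (6,9)]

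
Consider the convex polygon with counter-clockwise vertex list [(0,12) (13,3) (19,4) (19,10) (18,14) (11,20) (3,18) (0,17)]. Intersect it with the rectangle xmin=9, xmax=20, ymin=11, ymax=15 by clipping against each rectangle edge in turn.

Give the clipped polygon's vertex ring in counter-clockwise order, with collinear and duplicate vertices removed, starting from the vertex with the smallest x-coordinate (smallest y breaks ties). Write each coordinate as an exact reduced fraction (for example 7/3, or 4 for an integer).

1. After x ≥ 9: [(9,75/13) (13,3) (19,4) (19,10) (18,14) (11,20) (9,39/2)]
2. After x ≤ 20: [(9,75/13) (13,3) (19,4) (19,10) (18,14) (11,20) (9,39/2)]
3. After y ≥ 11: [(9,11) (75/4,11) (18,14) (11,20) (9,39/2)]
4. After y ≤ 15: [(9,15) (9,11) (75/4,11) (18,14) (101/6,15)]
5. Canonical ring: [(9,11) (75/4,11) (18,14) (101/6,15) (9,15)]

Clipped polygon: [(9,11) (75/4,11) (18,14) (101/6,15) (9,15)]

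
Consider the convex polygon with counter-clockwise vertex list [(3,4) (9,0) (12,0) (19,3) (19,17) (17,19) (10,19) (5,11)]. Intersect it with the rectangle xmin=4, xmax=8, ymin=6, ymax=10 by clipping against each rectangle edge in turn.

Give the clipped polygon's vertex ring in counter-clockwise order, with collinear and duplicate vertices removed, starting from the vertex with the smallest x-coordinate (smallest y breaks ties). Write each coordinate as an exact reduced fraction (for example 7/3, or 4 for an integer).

1. After x ≥ 4: [(4,15/2) (4,10/3) (9,0) (12,0) (19,3) (19,17) (17,19) (10,19) (5,11)]
2. After x ≤ 8: [(4,15/2) (4,10/3) (8,2/3) (8,79/5) (5,11)]
3. After y ≥ 6: [(4,15/2) (4,6) (8,6) (8,79/5) (5,11)]
4. After y ≤ 10: [(33/7,10) (4,15/2) (4,6) (8,6) (8,10)]
5. Canonical ring: [(4,6) (8,6) (8,10) (33/7,10) (4,15/2)]

Clipped polygon: [(4,6) (8,6) (8,10) (33/7,10) (4,15/2)]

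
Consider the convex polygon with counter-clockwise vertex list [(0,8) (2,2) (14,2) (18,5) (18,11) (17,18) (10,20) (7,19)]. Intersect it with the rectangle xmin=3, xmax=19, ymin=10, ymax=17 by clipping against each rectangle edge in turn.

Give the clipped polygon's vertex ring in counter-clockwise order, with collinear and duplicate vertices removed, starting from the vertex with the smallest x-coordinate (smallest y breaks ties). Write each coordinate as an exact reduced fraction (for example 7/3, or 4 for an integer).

Clipped polygon: [(3,10) (18,10) (18,11) (120/7,17) (63/11,17) (3,89/7)]

1. After x ≥ 3: [(3,89/7) (3,2) (14,2) (18,5) (18,11) (17,18) (10,20) (7,19)]
2. After x ≤ 19: [(3,89/7) (3,2) (14,2) (18,5) (18,11) (17,18) (10,20) (7,19)]
3. After y ≥ 10: [(3,89/7) (3,10) (18,10) (18,11) (17,18) (10,20) (7,19)]
4. After y ≤ 17: [(63/11,17) (3,89/7) (3,10) (18,10) (18,11) (120/7,17)]
5. Canonical ring: [(3,10) (18,10) (18,11) (120/7,17) (63/11,17) (3,89/7)]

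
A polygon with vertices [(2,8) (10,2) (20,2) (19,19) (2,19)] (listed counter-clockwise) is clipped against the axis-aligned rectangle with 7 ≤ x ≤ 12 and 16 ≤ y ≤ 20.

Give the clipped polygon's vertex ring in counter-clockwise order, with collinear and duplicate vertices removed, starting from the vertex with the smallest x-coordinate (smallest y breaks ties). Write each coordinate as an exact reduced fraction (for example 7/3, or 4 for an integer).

Clipped polygon: [(7,16) (12,16) (12,19) (7,19)]

1. After x ≥ 7: [(7,17/4) (10,2) (20,2) (19,19) (7,19)]
2. After x ≤ 12: [(7,17/4) (10,2) (12,2) (12,19) (7,19)]
3. After y ≥ 16: [(7,16) (12,16) (12,19) (7,19)]
4. After y ≤ 20: [(7,16) (12,16) (12,19) (7,19)]
5. Canonical ring: [(7,16) (12,16) (12,19) (7,19)]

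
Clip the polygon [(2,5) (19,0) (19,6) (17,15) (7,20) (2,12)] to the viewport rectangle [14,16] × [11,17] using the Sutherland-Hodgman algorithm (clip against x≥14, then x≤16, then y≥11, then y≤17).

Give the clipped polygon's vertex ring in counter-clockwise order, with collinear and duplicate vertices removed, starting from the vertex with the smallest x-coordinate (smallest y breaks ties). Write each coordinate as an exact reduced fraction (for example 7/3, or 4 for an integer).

Clipped polygon: [(14,11) (16,11) (16,31/2) (14,33/2)]

1. After x ≥ 14: [(14,25/17) (19,0) (19,6) (17,15) (14,33/2)]
2. After x ≤ 16: [(14,25/17) (16,15/17) (16,31/2) (14,33/2)]
3. After y ≥ 11: [(14,11) (16,11) (16,31/2) (14,33/2)]
4. After y ≤ 17: [(14,11) (16,11) (16,31/2) (14,33/2)]
5. Canonical ring: [(14,11) (16,11) (16,31/2) (14,33/2)]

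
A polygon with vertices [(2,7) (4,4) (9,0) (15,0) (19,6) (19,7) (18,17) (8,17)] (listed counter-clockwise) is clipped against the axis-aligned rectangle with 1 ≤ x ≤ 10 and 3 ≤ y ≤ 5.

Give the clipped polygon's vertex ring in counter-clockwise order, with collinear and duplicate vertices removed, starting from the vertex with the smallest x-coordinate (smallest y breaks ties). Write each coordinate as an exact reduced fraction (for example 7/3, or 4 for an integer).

Clipped polygon: [(10/3,5) (4,4) (21/4,3) (10,3) (10,5)]

1. After x ≥ 1: [(2,7) (4,4) (9,0) (15,0) (19,6) (19,7) (18,17) (8,17)]
2. After x ≤ 10: [(2,7) (4,4) (9,0) (10,0) (10,17) (8,17)]
3. After y ≥ 3: [(2,7) (4,4) (21/4,3) (10,3) (10,17) (8,17)]
4. After y ≤ 5: [(10/3,5) (4,4) (21/4,3) (10,3) (10,5)]
5. Canonical ring: [(10/3,5) (4,4) (21/4,3) (10,3) (10,5)]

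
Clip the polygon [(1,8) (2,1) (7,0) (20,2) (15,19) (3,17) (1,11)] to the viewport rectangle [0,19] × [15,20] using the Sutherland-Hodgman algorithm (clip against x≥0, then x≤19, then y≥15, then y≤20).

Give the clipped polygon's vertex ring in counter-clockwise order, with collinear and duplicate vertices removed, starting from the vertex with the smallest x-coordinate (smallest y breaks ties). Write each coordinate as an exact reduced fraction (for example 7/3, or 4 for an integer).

Clipped polygon: [(7/3,15) (275/17,15) (15,19) (3,17)]

1. After x ≥ 0: [(1,8) (2,1) (7,0) (20,2) (15,19) (3,17) (1,11)]
2. After x ≤ 19: [(1,8) (2,1) (7,0) (19,24/13) (19,27/5) (15,19) (3,17) (1,11)]
3. After y ≥ 15: [(275/17,15) (15,19) (3,17) (7/3,15)]
4. After y ≤ 20: [(275/17,15) (15,19) (3,17) (7/3,15)]
5. Canonical ring: [(7/3,15) (275/17,15) (15,19) (3,17)]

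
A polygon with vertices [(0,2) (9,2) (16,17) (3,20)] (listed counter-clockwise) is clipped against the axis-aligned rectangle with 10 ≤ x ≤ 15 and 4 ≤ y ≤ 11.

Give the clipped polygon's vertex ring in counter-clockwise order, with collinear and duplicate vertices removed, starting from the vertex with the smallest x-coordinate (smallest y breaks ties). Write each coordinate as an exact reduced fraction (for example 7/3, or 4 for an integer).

Clipped polygon: [(10,29/7) (66/5,11) (10,11)]

1. After x ≥ 10: [(10,29/7) (16,17) (10,239/13)]
2. After x ≤ 15: [(10,29/7) (15,104/7) (15,224/13) (10,239/13)]
3. After y ≥ 4: [(10,29/7) (15,104/7) (15,224/13) (10,239/13)]
4. After y ≤ 11: [(10,11) (10,29/7) (66/5,11)]
5. Canonical ring: [(10,29/7) (66/5,11) (10,11)]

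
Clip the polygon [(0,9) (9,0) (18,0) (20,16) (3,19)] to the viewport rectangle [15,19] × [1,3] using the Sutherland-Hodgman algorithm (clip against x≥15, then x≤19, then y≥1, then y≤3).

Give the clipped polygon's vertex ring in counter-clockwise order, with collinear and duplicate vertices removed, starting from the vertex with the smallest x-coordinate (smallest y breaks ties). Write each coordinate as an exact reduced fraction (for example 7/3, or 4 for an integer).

1. After x ≥ 15: [(15,0) (18,0) (20,16) (15,287/17)]
2. After x ≤ 19: [(15,0) (18,0) (19,8) (19,275/17) (15,287/17)]
3. After y ≥ 1: [(15,1) (145/8,1) (19,8) (19,275/17) (15,287/17)]
4. After y ≤ 3: [(15,3) (15,1) (145/8,1) (147/8,3)]
5. Canonical ring: [(15,1) (145/8,1) (147/8,3) (15,3)]

Clipped polygon: [(15,1) (145/8,1) (147/8,3) (15,3)]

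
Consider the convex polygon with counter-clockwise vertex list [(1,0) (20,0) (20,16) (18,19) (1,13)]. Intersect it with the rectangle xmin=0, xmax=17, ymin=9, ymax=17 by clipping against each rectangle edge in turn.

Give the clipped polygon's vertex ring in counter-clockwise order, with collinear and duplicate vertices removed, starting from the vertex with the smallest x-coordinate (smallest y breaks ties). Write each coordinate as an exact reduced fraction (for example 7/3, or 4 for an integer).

Clipped polygon: [(1,9) (17,9) (17,17) (37/3,17) (1,13)]

1. After x ≥ 0: [(1,0) (20,0) (20,16) (18,19) (1,13)]
2. After x ≤ 17: [(1,0) (17,0) (17,317/17) (1,13)]
3. After y ≥ 9: [(1,9) (17,9) (17,317/17) (1,13)]
4. After y ≤ 17: [(1,9) (17,9) (17,17) (37/3,17) (1,13)]
5. Canonical ring: [(1,9) (17,9) (17,17) (37/3,17) (1,13)]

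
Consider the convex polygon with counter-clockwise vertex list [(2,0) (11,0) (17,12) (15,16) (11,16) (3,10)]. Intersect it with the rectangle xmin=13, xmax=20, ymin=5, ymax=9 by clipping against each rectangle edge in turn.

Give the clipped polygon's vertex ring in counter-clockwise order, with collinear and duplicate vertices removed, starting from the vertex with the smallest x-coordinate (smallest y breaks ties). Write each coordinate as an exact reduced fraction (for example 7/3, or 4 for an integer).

Clipped polygon: [(13,5) (27/2,5) (31/2,9) (13,9)]

1. After x ≥ 13: [(13,4) (17,12) (15,16) (13,16)]
2. After x ≤ 20: [(13,4) (17,12) (15,16) (13,16)]
3. After y ≥ 5: [(13,5) (27/2,5) (17,12) (15,16) (13,16)]
4. After y ≤ 9: [(13,9) (13,5) (27/2,5) (31/2,9)]
5. Canonical ring: [(13,5) (27/2,5) (31/2,9) (13,9)]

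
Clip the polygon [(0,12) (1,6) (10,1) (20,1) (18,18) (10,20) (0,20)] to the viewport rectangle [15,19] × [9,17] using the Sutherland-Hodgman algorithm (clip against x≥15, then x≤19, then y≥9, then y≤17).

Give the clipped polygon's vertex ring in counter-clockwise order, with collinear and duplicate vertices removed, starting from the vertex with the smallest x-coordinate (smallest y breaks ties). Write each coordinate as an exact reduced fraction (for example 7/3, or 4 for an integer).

Clipped polygon: [(15,9) (19,9) (19,19/2) (308/17,17) (15,17)]

1. After x ≥ 15: [(15,1) (20,1) (18,18) (15,75/4)]
2. After x ≤ 19: [(15,1) (19,1) (19,19/2) (18,18) (15,75/4)]
3. After y ≥ 9: [(15,9) (19,9) (19,19/2) (18,18) (15,75/4)]
4. After y ≤ 17: [(15,17) (15,9) (19,9) (19,19/2) (308/17,17)]
5. Canonical ring: [(15,9) (19,9) (19,19/2) (308/17,17) (15,17)]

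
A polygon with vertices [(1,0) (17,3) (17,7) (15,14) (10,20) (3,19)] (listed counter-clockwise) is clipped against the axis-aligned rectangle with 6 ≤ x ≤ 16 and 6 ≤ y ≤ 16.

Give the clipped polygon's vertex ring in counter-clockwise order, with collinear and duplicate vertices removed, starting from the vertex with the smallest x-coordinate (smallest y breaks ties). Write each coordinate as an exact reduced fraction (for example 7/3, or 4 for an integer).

1. After x ≥ 6: [(6,15/16) (17,3) (17,7) (15,14) (10,20) (6,136/7)]
2. After x ≤ 16: [(6,15/16) (16,45/16) (16,21/2) (15,14) (10,20) (6,136/7)]
3. After y ≥ 6: [(6,6) (16,6) (16,21/2) (15,14) (10,20) (6,136/7)]
4. After y ≤ 16: [(6,16) (6,6) (16,6) (16,21/2) (15,14) (40/3,16)]
5. Canonical ring: [(6,6) (16,6) (16,21/2) (15,14) (40/3,16) (6,16)]

Clipped polygon: [(6,6) (16,6) (16,21/2) (15,14) (40/3,16) (6,16)]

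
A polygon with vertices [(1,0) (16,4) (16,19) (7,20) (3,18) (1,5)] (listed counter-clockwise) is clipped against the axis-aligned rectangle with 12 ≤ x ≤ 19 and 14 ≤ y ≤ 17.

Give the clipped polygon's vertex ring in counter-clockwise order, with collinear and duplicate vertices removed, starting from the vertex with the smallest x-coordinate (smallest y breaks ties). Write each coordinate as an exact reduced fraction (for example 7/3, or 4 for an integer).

1. After x ≥ 12: [(12,44/15) (16,4) (16,19) (12,175/9)]
2. After x ≤ 19: [(12,44/15) (16,4) (16,19) (12,175/9)]
3. After y ≥ 14: [(12,14) (16,14) (16,19) (12,175/9)]
4. After y ≤ 17: [(12,17) (12,14) (16,14) (16,17)]
5. Canonical ring: [(12,14) (16,14) (16,17) (12,17)]

Clipped polygon: [(12,14) (16,14) (16,17) (12,17)]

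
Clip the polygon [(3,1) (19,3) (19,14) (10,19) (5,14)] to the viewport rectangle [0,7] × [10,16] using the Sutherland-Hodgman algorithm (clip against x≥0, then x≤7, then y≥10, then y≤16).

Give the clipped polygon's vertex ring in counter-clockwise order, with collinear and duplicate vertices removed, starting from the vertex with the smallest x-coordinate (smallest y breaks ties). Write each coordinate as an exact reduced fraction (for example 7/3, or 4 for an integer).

Clipped polygon: [(57/13,10) (7,10) (7,16) (5,14)]

1. After x ≥ 0: [(3,1) (19,3) (19,14) (10,19) (5,14)]
2. After x ≤ 7: [(3,1) (7,3/2) (7,16) (5,14)]
3. After y ≥ 10: [(57/13,10) (7,10) (7,16) (5,14)]
4. After y ≤ 16: [(57/13,10) (7,10) (7,16) (5,14)]
5. Canonical ring: [(57/13,10) (7,10) (7,16) (5,14)]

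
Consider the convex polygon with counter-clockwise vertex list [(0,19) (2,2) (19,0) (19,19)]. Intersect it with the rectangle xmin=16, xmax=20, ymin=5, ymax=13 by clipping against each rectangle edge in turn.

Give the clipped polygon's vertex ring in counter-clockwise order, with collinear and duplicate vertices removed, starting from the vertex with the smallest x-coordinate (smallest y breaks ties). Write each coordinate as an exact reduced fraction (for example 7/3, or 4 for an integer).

Clipped polygon: [(16,5) (19,5) (19,13) (16,13)]

1. After x ≥ 16: [(16,19) (16,6/17) (19,0) (19,19)]
2. After x ≤ 20: [(16,19) (16,6/17) (19,0) (19,19)]
3. After y ≥ 5: [(16,19) (16,5) (19,5) (19,19)]
4. After y ≤ 13: [(16,13) (16,5) (19,5) (19,13)]
5. Canonical ring: [(16,5) (19,5) (19,13) (16,13)]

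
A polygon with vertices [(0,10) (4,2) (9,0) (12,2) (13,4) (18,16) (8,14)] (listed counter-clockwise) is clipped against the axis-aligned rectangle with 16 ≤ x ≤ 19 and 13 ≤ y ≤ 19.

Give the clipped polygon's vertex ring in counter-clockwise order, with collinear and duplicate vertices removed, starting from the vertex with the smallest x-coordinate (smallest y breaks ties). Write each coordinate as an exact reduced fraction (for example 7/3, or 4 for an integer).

Clipped polygon: [(16,13) (67/4,13) (18,16) (16,78/5)]

1. After x ≥ 16: [(16,56/5) (18,16) (16,78/5)]
2. After x ≤ 19: [(16,56/5) (18,16) (16,78/5)]
3. After y ≥ 13: [(16,13) (67/4,13) (18,16) (16,78/5)]
4. After y ≤ 19: [(16,13) (67/4,13) (18,16) (16,78/5)]
5. Canonical ring: [(16,13) (67/4,13) (18,16) (16,78/5)]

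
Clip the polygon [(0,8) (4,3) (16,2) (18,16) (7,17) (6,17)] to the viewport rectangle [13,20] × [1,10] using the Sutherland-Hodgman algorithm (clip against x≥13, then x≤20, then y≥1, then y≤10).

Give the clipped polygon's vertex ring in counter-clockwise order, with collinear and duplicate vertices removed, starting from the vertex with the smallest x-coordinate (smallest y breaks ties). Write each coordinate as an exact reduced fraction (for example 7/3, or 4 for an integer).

1. After x ≥ 13: [(13,9/4) (16,2) (18,16) (13,181/11)]
2. After x ≤ 20: [(13,9/4) (16,2) (18,16) (13,181/11)]
3. After y ≥ 1: [(13,9/4) (16,2) (18,16) (13,181/11)]
4. After y ≤ 10: [(13,10) (13,9/4) (16,2) (120/7,10)]
5. Canonical ring: [(13,9/4) (16,2) (120/7,10) (13,10)]

Clipped polygon: [(13,9/4) (16,2) (120/7,10) (13,10)]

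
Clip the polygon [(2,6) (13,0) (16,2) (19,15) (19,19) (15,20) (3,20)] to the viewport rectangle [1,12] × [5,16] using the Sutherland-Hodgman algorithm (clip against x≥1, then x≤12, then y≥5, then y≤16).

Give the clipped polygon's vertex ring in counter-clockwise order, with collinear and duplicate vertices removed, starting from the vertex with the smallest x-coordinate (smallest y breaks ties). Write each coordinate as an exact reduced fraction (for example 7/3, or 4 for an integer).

Clipped polygon: [(2,6) (23/6,5) (12,5) (12,16) (19/7,16)]

1. After x ≥ 1: [(2,6) (13,0) (16,2) (19,15) (19,19) (15,20) (3,20)]
2. After x ≤ 12: [(2,6) (12,6/11) (12,20) (3,20)]
3. After y ≥ 5: [(2,6) (23/6,5) (12,5) (12,20) (3,20)]
4. After y ≤ 16: [(19/7,16) (2,6) (23/6,5) (12,5) (12,16)]
5. Canonical ring: [(2,6) (23/6,5) (12,5) (12,16) (19/7,16)]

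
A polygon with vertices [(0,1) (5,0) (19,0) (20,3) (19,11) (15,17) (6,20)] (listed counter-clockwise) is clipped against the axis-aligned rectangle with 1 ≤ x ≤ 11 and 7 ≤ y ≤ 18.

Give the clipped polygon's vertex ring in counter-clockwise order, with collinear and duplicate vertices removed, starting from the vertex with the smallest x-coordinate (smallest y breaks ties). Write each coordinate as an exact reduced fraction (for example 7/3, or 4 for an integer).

1. After x ≥ 1: [(1,25/6) (1,4/5) (5,0) (19,0) (20,3) (19,11) (15,17) (6,20)]
2. After x ≤ 11: [(1,25/6) (1,4/5) (5,0) (11,0) (11,55/3) (6,20)]
3. After y ≥ 7: [(36/19,7) (11,7) (11,55/3) (6,20)]
4. After y ≤ 18: [(102/19,18) (36/19,7) (11,7) (11,18)]
5. Canonical ring: [(36/19,7) (11,7) (11,18) (102/19,18)]

Clipped polygon: [(36/19,7) (11,7) (11,18) (102/19,18)]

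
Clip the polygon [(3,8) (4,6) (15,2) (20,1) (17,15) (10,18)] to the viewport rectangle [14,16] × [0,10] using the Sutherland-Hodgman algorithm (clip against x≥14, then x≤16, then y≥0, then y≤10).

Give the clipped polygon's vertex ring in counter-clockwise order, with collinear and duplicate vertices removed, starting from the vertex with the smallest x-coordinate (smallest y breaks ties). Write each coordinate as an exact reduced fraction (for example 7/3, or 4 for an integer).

1. After x ≥ 14: [(14,26/11) (15,2) (20,1) (17,15) (14,114/7)]
2. After x ≤ 16: [(14,26/11) (15,2) (16,9/5) (16,108/7) (14,114/7)]
3. After y ≥ 0: [(14,26/11) (15,2) (16,9/5) (16,108/7) (14,114/7)]
4. After y ≤ 10: [(14,10) (14,26/11) (15,2) (16,9/5) (16,10)]
5. Canonical ring: [(14,26/11) (15,2) (16,9/5) (16,10) (14,10)]

Clipped polygon: [(14,26/11) (15,2) (16,9/5) (16,10) (14,10)]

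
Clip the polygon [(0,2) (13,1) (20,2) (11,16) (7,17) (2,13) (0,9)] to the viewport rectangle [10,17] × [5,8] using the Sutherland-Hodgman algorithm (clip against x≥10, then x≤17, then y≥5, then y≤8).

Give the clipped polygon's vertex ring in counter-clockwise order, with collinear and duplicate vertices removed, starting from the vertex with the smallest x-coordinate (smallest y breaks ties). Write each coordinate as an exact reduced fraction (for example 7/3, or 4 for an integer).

Clipped polygon: [(10,5) (17,5) (17,20/3) (113/7,8) (10,8)]

1. After x ≥ 10: [(10,16/13) (13,1) (20,2) (11,16) (10,65/4)]
2. After x ≤ 17: [(10,16/13) (13,1) (17,11/7) (17,20/3) (11,16) (10,65/4)]
3. After y ≥ 5: [(10,5) (17,5) (17,20/3) (11,16) (10,65/4)]
4. After y ≤ 8: [(10,8) (10,5) (17,5) (17,20/3) (113/7,8)]
5. Canonical ring: [(10,5) (17,5) (17,20/3) (113/7,8) (10,8)]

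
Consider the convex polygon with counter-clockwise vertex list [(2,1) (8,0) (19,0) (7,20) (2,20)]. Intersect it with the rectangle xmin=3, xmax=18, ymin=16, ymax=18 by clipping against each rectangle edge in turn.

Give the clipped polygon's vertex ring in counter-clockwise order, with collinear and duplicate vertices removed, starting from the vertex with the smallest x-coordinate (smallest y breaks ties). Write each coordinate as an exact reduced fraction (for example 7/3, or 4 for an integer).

Clipped polygon: [(3,16) (47/5,16) (41/5,18) (3,18)]

1. After x ≥ 3: [(3,5/6) (8,0) (19,0) (7,20) (3,20)]
2. After x ≤ 18: [(3,5/6) (8,0) (18,0) (18,5/3) (7,20) (3,20)]
3. After y ≥ 16: [(3,16) (47/5,16) (7,20) (3,20)]
4. After y ≤ 18: [(3,18) (3,16) (47/5,16) (41/5,18)]
5. Canonical ring: [(3,16) (47/5,16) (41/5,18) (3,18)]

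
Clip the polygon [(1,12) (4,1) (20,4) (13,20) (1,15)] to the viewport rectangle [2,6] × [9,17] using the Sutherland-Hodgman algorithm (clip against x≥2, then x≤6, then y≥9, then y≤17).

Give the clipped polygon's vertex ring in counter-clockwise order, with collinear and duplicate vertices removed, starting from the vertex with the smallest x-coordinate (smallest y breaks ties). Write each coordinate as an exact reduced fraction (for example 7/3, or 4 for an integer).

1. After x ≥ 2: [(2,25/3) (4,1) (20,4) (13,20) (2,185/12)]
2. After x ≤ 6: [(2,25/3) (4,1) (6,11/8) (6,205/12) (2,185/12)]
3. After y ≥ 9: [(2,9) (6,9) (6,205/12) (2,185/12)]
4. After y ≤ 17: [(2,9) (6,9) (6,17) (29/5,17) (2,185/12)]
5. Canonical ring: [(2,9) (6,9) (6,17) (29/5,17) (2,185/12)]

Clipped polygon: [(2,9) (6,9) (6,17) (29/5,17) (2,185/12)]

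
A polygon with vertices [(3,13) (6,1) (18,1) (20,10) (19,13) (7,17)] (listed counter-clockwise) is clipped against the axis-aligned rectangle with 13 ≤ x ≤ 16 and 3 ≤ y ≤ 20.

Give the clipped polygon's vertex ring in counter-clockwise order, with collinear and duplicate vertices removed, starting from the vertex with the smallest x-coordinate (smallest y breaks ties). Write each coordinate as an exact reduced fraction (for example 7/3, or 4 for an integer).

1. After x ≥ 13: [(13,1) (18,1) (20,10) (19,13) (13,15)]
2. After x ≤ 16: [(13,1) (16,1) (16,14) (13,15)]
3. After y ≥ 3: [(13,3) (16,3) (16,14) (13,15)]
4. After y ≤ 20: [(13,3) (16,3) (16,14) (13,15)]
5. Canonical ring: [(13,3) (16,3) (16,14) (13,15)]

Clipped polygon: [(13,3) (16,3) (16,14) (13,15)]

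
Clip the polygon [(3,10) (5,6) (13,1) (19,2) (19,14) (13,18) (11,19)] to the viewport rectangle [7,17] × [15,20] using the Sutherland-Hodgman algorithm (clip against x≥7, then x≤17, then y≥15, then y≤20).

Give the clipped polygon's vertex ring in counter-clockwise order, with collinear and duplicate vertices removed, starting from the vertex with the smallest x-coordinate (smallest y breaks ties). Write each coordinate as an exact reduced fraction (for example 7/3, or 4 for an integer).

1. After x ≥ 7: [(7,29/2) (7,19/4) (13,1) (19,2) (19,14) (13,18) (11,19)]
2. After x ≤ 17: [(7,29/2) (7,19/4) (13,1) (17,5/3) (17,46/3) (13,18) (11,19)]
3. After y ≥ 15: [(67/9,15) (17,15) (17,46/3) (13,18) (11,19)]
4. After y ≤ 20: [(67/9,15) (17,15) (17,46/3) (13,18) (11,19)]
5. Canonical ring: [(67/9,15) (17,15) (17,46/3) (13,18) (11,19)]

Clipped polygon: [(67/9,15) (17,15) (17,46/3) (13,18) (11,19)]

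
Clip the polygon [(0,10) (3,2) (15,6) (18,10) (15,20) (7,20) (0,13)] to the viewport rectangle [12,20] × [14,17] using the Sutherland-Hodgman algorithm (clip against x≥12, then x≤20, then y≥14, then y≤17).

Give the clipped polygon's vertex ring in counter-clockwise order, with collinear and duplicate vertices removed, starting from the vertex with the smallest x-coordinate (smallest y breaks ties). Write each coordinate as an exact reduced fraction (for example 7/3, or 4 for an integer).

Clipped polygon: [(12,14) (84/5,14) (159/10,17) (12,17)]

1. After x ≥ 12: [(12,5) (15,6) (18,10) (15,20) (12,20)]
2. After x ≤ 20: [(12,5) (15,6) (18,10) (15,20) (12,20)]
3. After y ≥ 14: [(12,14) (84/5,14) (15,20) (12,20)]
4. After y ≤ 17: [(12,17) (12,14) (84/5,14) (159/10,17)]
5. Canonical ring: [(12,14) (84/5,14) (159/10,17) (12,17)]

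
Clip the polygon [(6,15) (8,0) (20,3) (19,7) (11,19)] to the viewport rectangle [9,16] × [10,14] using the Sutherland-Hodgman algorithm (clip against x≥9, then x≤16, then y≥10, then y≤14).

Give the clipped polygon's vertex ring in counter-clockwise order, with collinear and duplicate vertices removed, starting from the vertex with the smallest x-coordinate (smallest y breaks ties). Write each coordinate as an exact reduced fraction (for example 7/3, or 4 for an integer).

Clipped polygon: [(9,10) (16,10) (16,23/2) (43/3,14) (9,14)]

1. After x ≥ 9: [(9,87/5) (9,1/4) (20,3) (19,7) (11,19)]
2. After x ≤ 16: [(9,87/5) (9,1/4) (16,2) (16,23/2) (11,19)]
3. After y ≥ 10: [(9,87/5) (9,10) (16,10) (16,23/2) (11,19)]
4. After y ≤ 14: [(9,14) (9,10) (16,10) (16,23/2) (43/3,14)]
5. Canonical ring: [(9,10) (16,10) (16,23/2) (43/3,14) (9,14)]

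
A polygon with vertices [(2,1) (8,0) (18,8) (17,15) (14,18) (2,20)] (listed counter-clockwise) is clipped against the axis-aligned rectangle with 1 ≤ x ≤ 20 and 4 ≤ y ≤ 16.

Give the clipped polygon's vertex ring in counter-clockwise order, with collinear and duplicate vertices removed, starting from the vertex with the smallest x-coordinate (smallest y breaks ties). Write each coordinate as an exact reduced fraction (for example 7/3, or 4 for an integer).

1. After x ≥ 1: [(2,1) (8,0) (18,8) (17,15) (14,18) (2,20)]
2. After x ≤ 20: [(2,1) (8,0) (18,8) (17,15) (14,18) (2,20)]
3. After y ≥ 4: [(2,4) (13,4) (18,8) (17,15) (14,18) (2,20)]
4. After y ≤ 16: [(2,16) (2,4) (13,4) (18,8) (17,15) (16,16)]
5. Canonical ring: [(2,4) (13,4) (18,8) (17,15) (16,16) (2,16)]

Clipped polygon: [(2,4) (13,4) (18,8) (17,15) (16,16) (2,16)]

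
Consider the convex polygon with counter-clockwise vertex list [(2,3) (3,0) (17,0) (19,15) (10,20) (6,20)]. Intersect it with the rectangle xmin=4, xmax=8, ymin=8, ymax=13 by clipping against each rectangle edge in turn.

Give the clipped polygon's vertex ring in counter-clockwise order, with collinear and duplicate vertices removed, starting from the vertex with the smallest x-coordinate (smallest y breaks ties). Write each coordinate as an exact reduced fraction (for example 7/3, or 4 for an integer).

Clipped polygon: [(4,8) (8,8) (8,13) (74/17,13) (4,23/2)]

1. After x ≥ 4: [(4,23/2) (4,0) (17,0) (19,15) (10,20) (6,20)]
2. After x ≤ 8: [(4,23/2) (4,0) (8,0) (8,20) (6,20)]
3. After y ≥ 8: [(4,23/2) (4,8) (8,8) (8,20) (6,20)]
4. After y ≤ 13: [(74/17,13) (4,23/2) (4,8) (8,8) (8,13)]
5. Canonical ring: [(4,8) (8,8) (8,13) (74/17,13) (4,23/2)]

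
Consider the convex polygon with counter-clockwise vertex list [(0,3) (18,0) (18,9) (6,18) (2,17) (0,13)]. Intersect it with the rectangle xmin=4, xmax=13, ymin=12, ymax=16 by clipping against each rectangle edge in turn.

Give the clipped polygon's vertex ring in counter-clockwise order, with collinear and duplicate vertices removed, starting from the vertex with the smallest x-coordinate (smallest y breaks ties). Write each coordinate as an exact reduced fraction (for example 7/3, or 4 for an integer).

Clipped polygon: [(4,12) (13,12) (13,51/4) (26/3,16) (4,16)]

1. After x ≥ 4: [(4,7/3) (18,0) (18,9) (6,18) (4,35/2)]
2. After x ≤ 13: [(4,7/3) (13,5/6) (13,51/4) (6,18) (4,35/2)]
3. After y ≥ 12: [(4,12) (13,12) (13,51/4) (6,18) (4,35/2)]
4. After y ≤ 16: [(4,16) (4,12) (13,12) (13,51/4) (26/3,16)]
5. Canonical ring: [(4,12) (13,12) (13,51/4) (26/3,16) (4,16)]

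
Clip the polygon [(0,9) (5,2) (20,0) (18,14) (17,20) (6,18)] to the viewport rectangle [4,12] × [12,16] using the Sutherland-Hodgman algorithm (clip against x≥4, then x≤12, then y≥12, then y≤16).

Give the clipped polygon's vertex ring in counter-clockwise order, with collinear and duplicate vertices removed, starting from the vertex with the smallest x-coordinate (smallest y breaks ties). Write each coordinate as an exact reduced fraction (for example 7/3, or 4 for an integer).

1. After x ≥ 4: [(4,15) (4,17/5) (5,2) (20,0) (18,14) (17,20) (6,18)]
2. After x ≤ 12: [(4,15) (4,17/5) (5,2) (12,16/15) (12,210/11) (6,18)]
3. After y ≥ 12: [(4,15) (4,12) (12,12) (12,210/11) (6,18)]
4. After y ≤ 16: [(14/3,16) (4,15) (4,12) (12,12) (12,16)]
5. Canonical ring: [(4,12) (12,12) (12,16) (14/3,16) (4,15)]

Clipped polygon: [(4,12) (12,12) (12,16) (14/3,16) (4,15)]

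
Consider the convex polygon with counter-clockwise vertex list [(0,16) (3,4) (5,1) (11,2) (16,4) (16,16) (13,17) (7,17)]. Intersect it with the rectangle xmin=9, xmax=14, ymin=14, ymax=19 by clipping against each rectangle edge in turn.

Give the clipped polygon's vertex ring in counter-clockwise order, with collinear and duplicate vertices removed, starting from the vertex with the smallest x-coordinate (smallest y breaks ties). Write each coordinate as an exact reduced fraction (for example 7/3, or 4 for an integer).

1. After x ≥ 9: [(9,5/3) (11,2) (16,4) (16,16) (13,17) (9,17)]
2. After x ≤ 14: [(9,5/3) (11,2) (14,16/5) (14,50/3) (13,17) (9,17)]
3. After y ≥ 14: [(9,14) (14,14) (14,50/3) (13,17) (9,17)]
4. After y ≤ 19: [(9,14) (14,14) (14,50/3) (13,17) (9,17)]
5. Canonical ring: [(9,14) (14,14) (14,50/3) (13,17) (9,17)]

Clipped polygon: [(9,14) (14,14) (14,50/3) (13,17) (9,17)]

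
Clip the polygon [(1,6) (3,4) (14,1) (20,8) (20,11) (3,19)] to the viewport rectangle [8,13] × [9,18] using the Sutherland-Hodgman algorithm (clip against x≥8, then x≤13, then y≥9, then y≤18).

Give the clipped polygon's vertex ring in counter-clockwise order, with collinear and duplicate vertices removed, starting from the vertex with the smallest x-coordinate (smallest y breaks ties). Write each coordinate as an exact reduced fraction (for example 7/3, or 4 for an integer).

Clipped polygon: [(8,9) (13,9) (13,243/17) (8,283/17)]

1. After x ≥ 8: [(8,29/11) (14,1) (20,8) (20,11) (8,283/17)]
2. After x ≤ 13: [(8,29/11) (13,14/11) (13,243/17) (8,283/17)]
3. After y ≥ 9: [(8,9) (13,9) (13,243/17) (8,283/17)]
4. After y ≤ 18: [(8,9) (13,9) (13,243/17) (8,283/17)]
5. Canonical ring: [(8,9) (13,9) (13,243/17) (8,283/17)]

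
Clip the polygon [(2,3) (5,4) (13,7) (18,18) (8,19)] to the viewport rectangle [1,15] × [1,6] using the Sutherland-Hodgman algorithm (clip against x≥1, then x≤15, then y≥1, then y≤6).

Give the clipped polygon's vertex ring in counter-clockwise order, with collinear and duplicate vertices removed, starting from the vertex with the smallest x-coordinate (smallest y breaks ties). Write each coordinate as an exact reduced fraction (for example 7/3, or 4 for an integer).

Clipped polygon: [(2,3) (5,4) (31/3,6) (25/8,6)]

1. After x ≥ 1: [(2,3) (5,4) (13,7) (18,18) (8,19)]
2. After x ≤ 15: [(2,3) (5,4) (13,7) (15,57/5) (15,183/10) (8,19)]
3. After y ≥ 1: [(2,3) (5,4) (13,7) (15,57/5) (15,183/10) (8,19)]
4. After y ≤ 6: [(25/8,6) (2,3) (5,4) (31/3,6)]
5. Canonical ring: [(2,3) (5,4) (31/3,6) (25/8,6)]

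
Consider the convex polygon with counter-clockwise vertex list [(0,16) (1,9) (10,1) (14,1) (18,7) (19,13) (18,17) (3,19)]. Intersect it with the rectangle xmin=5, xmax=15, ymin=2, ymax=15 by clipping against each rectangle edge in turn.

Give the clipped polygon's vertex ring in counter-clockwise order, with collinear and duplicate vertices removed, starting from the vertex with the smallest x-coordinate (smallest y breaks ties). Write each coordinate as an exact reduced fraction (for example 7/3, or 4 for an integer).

1. After x ≥ 5: [(5,49/9) (10,1) (14,1) (18,7) (19,13) (18,17) (5,281/15)]
2. After x ≤ 15: [(5,49/9) (10,1) (14,1) (15,5/2) (15,87/5) (5,281/15)]
3. After y ≥ 2: [(5,49/9) (71/8,2) (44/3,2) (15,5/2) (15,87/5) (5,281/15)]
4. After y ≤ 15: [(5,15) (5,49/9) (71/8,2) (44/3,2) (15,5/2) (15,15)]
5. Canonical ring: [(5,49/9) (71/8,2) (44/3,2) (15,5/2) (15,15) (5,15)]

Clipped polygon: [(5,49/9) (71/8,2) (44/3,2) (15,5/2) (15,15) (5,15)]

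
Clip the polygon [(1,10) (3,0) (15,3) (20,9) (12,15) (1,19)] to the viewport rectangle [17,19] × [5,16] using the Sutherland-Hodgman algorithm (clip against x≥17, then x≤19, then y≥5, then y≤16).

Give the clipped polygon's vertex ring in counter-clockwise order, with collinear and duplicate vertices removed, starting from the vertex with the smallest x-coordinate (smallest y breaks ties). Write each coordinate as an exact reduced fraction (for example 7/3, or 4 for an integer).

Clipped polygon: [(17,27/5) (19,39/5) (19,39/4) (17,45/4)]

1. After x ≥ 17: [(17,27/5) (20,9) (17,45/4)]
2. After x ≤ 19: [(17,27/5) (19,39/5) (19,39/4) (17,45/4)]
3. After y ≥ 5: [(17,27/5) (19,39/5) (19,39/4) (17,45/4)]
4. After y ≤ 16: [(17,27/5) (19,39/5) (19,39/4) (17,45/4)]
5. Canonical ring: [(17,27/5) (19,39/5) (19,39/4) (17,45/4)]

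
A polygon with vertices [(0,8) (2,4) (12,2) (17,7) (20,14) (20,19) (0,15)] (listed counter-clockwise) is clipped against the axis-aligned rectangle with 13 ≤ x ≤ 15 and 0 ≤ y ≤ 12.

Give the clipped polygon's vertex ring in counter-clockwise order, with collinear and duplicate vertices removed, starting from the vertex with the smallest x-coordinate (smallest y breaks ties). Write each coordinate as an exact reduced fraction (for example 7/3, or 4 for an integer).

1. After x ≥ 13: [(13,3) (17,7) (20,14) (20,19) (13,88/5)]
2. After x ≤ 15: [(13,3) (15,5) (15,18) (13,88/5)]
3. After y ≥ 0: [(13,3) (15,5) (15,18) (13,88/5)]
4. After y ≤ 12: [(13,12) (13,3) (15,5) (15,12)]
5. Canonical ring: [(13,3) (15,5) (15,12) (13,12)]

Clipped polygon: [(13,3) (15,5) (15,12) (13,12)]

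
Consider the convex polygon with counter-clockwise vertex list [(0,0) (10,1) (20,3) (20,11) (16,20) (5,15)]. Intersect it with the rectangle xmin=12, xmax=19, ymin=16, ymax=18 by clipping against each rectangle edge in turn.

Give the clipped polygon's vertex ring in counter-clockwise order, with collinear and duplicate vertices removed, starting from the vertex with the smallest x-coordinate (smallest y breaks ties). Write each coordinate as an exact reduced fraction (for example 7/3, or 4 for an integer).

Clipped polygon: [(12,16) (160/9,16) (152/9,18) (12,18)]

1. After x ≥ 12: [(12,7/5) (20,3) (20,11) (16,20) (12,200/11)]
2. After x ≤ 19: [(12,7/5) (19,14/5) (19,53/4) (16,20) (12,200/11)]
3. After y ≥ 16: [(12,16) (160/9,16) (16,20) (12,200/11)]
4. After y ≤ 18: [(12,18) (12,16) (160/9,16) (152/9,18)]
5. Canonical ring: [(12,16) (160/9,16) (152/9,18) (12,18)]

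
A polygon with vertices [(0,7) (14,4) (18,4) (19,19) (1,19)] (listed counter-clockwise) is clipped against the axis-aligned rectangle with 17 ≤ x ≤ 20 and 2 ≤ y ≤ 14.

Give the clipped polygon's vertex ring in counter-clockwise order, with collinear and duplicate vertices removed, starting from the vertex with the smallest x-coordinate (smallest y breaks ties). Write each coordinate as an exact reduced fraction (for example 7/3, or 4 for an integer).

Clipped polygon: [(17,4) (18,4) (56/3,14) (17,14)]

1. After x ≥ 17: [(17,4) (18,4) (19,19) (17,19)]
2. After x ≤ 20: [(17,4) (18,4) (19,19) (17,19)]
3. After y ≥ 2: [(17,4) (18,4) (19,19) (17,19)]
4. After y ≤ 14: [(17,14) (17,4) (18,4) (56/3,14)]
5. Canonical ring: [(17,4) (18,4) (56/3,14) (17,14)]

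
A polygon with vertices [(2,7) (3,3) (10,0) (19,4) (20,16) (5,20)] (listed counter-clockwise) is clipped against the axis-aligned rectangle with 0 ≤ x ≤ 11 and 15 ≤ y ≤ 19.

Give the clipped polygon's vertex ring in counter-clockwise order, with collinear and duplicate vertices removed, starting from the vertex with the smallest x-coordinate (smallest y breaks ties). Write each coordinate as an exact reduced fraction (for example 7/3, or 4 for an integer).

Clipped polygon: [(50/13,15) (11,15) (11,92/5) (35/4,19) (62/13,19)]

1. After x ≥ 0: [(2,7) (3,3) (10,0) (19,4) (20,16) (5,20)]
2. After x ≤ 11: [(2,7) (3,3) (10,0) (11,4/9) (11,92/5) (5,20)]
3. After y ≥ 15: [(50/13,15) (11,15) (11,92/5) (5,20)]
4. After y ≤ 19: [(62/13,19) (50/13,15) (11,15) (11,92/5) (35/4,19)]
5. Canonical ring: [(50/13,15) (11,15) (11,92/5) (35/4,19) (62/13,19)]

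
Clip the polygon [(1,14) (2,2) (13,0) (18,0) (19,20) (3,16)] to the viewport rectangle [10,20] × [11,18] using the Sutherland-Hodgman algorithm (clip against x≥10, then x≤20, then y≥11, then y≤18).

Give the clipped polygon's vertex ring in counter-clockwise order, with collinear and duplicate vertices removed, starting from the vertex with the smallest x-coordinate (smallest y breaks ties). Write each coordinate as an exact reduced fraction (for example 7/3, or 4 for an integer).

1. After x ≥ 10: [(10,6/11) (13,0) (18,0) (19,20) (10,71/4)]
2. After x ≤ 20: [(10,6/11) (13,0) (18,0) (19,20) (10,71/4)]
3. After y ≥ 11: [(10,11) (371/20,11) (19,20) (10,71/4)]
4. After y ≤ 18: [(10,11) (371/20,11) (189/10,18) (11,18) (10,71/4)]
5. Canonical ring: [(10,11) (371/20,11) (189/10,18) (11,18) (10,71/4)]

Clipped polygon: [(10,11) (371/20,11) (189/10,18) (11,18) (10,71/4)]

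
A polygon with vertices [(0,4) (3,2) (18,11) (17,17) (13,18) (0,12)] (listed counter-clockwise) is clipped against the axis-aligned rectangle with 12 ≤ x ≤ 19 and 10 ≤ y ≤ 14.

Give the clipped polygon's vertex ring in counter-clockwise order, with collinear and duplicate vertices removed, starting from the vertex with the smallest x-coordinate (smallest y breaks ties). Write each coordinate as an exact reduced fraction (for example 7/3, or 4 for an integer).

1. After x ≥ 12: [(12,37/5) (18,11) (17,17) (13,18) (12,228/13)]
2. After x ≤ 19: [(12,37/5) (18,11) (17,17) (13,18) (12,228/13)]
3. After y ≥ 10: [(12,10) (49/3,10) (18,11) (17,17) (13,18) (12,228/13)]
4. After y ≤ 14: [(12,14) (12,10) (49/3,10) (18,11) (35/2,14)]
5. Canonical ring: [(12,10) (49/3,10) (18,11) (35/2,14) (12,14)]

Clipped polygon: [(12,10) (49/3,10) (18,11) (35/2,14) (12,14)]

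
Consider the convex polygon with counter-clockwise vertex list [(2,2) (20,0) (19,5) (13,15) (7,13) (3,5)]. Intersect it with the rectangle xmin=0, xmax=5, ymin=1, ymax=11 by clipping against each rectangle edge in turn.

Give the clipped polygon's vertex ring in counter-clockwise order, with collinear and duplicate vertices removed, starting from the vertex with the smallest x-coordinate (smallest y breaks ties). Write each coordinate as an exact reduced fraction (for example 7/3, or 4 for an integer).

1. After x ≥ 0: [(2,2) (20,0) (19,5) (13,15) (7,13) (3,5)]
2. After x ≤ 5: [(2,2) (5,5/3) (5,9) (3,5)]
3. After y ≥ 1: [(2,2) (5,5/3) (5,9) (3,5)]
4. After y ≤ 11: [(2,2) (5,5/3) (5,9) (3,5)]
5. Canonical ring: [(2,2) (5,5/3) (5,9) (3,5)]

Clipped polygon: [(2,2) (5,5/3) (5,9) (3,5)]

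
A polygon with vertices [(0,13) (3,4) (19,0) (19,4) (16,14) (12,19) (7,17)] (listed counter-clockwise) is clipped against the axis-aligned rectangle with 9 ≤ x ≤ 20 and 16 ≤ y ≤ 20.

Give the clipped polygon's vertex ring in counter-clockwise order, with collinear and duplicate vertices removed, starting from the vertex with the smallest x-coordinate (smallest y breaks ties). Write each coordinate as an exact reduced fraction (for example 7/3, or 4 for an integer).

1. After x ≥ 9: [(9,5/2) (19,0) (19,4) (16,14) (12,19) (9,89/5)]
2. After x ≤ 20: [(9,5/2) (19,0) (19,4) (16,14) (12,19) (9,89/5)]
3. After y ≥ 16: [(9,16) (72/5,16) (12,19) (9,89/5)]
4. After y ≤ 20: [(9,16) (72/5,16) (12,19) (9,89/5)]
5. Canonical ring: [(9,16) (72/5,16) (12,19) (9,89/5)]

Clipped polygon: [(9,16) (72/5,16) (12,19) (9,89/5)]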